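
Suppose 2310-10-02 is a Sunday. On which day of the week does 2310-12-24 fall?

October 2310: 31 − 2 = 29 days remain.
Then November (30): 30 days.
December 1–24, 2310: 24 days.
Total: 29 + 30 + 24 = 83 days.
83 mod 7 = 6, so 6 days after Sunday is Saturday.

Saturday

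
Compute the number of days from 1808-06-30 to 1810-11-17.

870

June 30, 1808 → June 30, 1809: 365 days.
June 30, 1809 → June 30, 1810: 365 days.
June 1810: 30 − 30 = 0 days remain.
Then July (31), August (31), September (30), October (31): 31 + 31 + 30 + 31 = 123 days.
November 1–17, 1810: 17 days.
Residual: 140 days.
Total: 870 days.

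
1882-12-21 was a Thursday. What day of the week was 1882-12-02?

Saturday

Count forward from the earlier date (December 2, 1882) to the later (December 21, 1882):
Within December 1882: 21 − 2 = 19 days.
19 mod 7 = 5, so 5 days before Thursday is Saturday.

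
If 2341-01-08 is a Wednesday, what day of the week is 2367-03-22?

Day-of-year of January 8, 2341: 8.
Day-of-year of March 22, 2367: 81.
2341 has 365 days, so 365 − 8 = 357 days remain in 2341.
Full years 2342–2366: 19 common + 6 leap = 19×365 + 6×366 = 9131 days.
Total: 357 + 9131 + 81 = 9569 days.
9569 is a multiple of 7, so 2367-03-22 falls on the same weekday: Wednesday.

Wednesday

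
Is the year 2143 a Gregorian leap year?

No

2143 is not a leap year.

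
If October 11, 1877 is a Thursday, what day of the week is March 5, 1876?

Count forward from the earlier date (March 5, 1876) to the later (October 11, 1877):
Day-of-year of March 5, 1876: 65.
Day-of-year of October 11, 1877: 284.
1876 has 366 days, so 366 − 65 = 301 days remain in 1876.
Total: 301 + 284 = 585 days.
585 mod 7 = 4, so 4 days before Thursday is Sunday.

Sunday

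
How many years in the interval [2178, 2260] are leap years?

Years divisible by 4: 2180, 2184, …, 2260 — 21 in all.
Of these, 2200 is divisible by 100 but not 400, so not leap.
Leap years: 21 − 1 = 20.

20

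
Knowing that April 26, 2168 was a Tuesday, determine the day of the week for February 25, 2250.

From April 26, 2168 to April 26, 2249: 81 years, of which 19 contain a Feb 29 — 62×365 + 19×366 = 29584 days.
(2200 is not a leap year (divisible by 100 but not 400).)
April 2249: 30 − 26 = 4 days remain.
Then 9 full months totalling 276 days.
February 1–25, 2250: 25 days (2250 is not a leap year).
Residual: 305 days.
Total: 29889 days.
29889 mod 7 = 6, so 6 days after Tuesday is Monday.

Monday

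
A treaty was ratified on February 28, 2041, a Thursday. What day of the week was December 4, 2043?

Friday

Day-of-year of February 28, 2041: 59.
Day-of-year of December 4, 2043: 338.
2041 has 365 days, so 365 − 59 = 306 days remain in 2041.
Full years: 2042: 365. Sum = 365.
Total: 306 + 365 + 338 = 1009 days.
1009 mod 7 = 1, so 1 day after Thursday is Friday.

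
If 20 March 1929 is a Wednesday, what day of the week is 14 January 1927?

Friday

Count forward from the earlier date (January 14, 1927) to the later (March 20, 1929):
January 1927: 31 − 14 = 17 days remain.
Then 25 full months totalling 759 days.
March 1–20, 1929: 20 days.
Total: 17 + 759 + 20 = 796 days.
796 mod 7 = 5, so 5 days before Wednesday is Friday.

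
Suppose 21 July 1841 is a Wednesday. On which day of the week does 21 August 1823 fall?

Thursday

Count forward from the earlier date (August 21, 1823) to the later (July 21, 1841):
Day-of-year of August 21, 1823: 233.
Day-of-year of July 21, 1841: 202.
1823 has 365 days, so 365 − 233 = 132 days remain in 1823.
Full years 1824–1840: 12 common + 5 leap = 12×365 + 5×366 = 6210 days.
Total: 132 + 6210 + 202 = 6544 days.
6544 mod 7 = 6, so 6 days before Wednesday is Thursday.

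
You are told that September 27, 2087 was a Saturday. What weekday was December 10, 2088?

Friday

September 27, 2087 → September 27, 2088: 366 days (2088 is a leap year).
September 2088: 30 − 27 = 3 days remain.
Then October (31), November (30): 31 + 30 = 61 days.
December 1–10, 2088: 10 days.
Residual: 74 days.
Total: 440 days.
440 mod 7 = 6, so 6 days after Saturday is Friday.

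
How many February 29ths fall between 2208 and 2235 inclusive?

Years divisible by 4 in [2208, 2235]: 2208, 2212, 2216, 2220, 2224, 2228, 2232.
No century exceptions apply. Count: 7.

7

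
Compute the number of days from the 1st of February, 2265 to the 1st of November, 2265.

February 2265: 28 − 1 = 27 days remain (2265 is not a leap year, so February has 28 days).
Then March (31), April (30), May (31), June (30), July (31), August (31), September (30), October (31): 31 + 30 + 31 + 30 + 31 + 31 + 30 + 31 = 245 days.
November 1, 2265: 1 day.
Total: 27 + 245 + 1 = 273 days.

273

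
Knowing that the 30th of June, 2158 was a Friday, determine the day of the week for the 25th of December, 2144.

Count forward from the earlier date (December 25, 2144) to the later (June 30, 2158):
From December 25, 2144 to December 25, 2157: 13 years, of which 3 contain a Feb 29 — 10×365 + 3×366 = 4748 days.
December 2157: 31 − 25 = 6 days remain.
Then January (31), February 2158 (28), March (31), April (30), May (31): 31 + 28 + 31 + 30 + 31 = 151 days.
June 1–30, 2158: 30 days.
Residual: 187 days.
Total: 4935 days.
4935 is a multiple of 7, so the 25th of December, 2144 falls on the same weekday: Friday.

Friday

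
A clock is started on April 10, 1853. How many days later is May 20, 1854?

Day-of-year of April 10, 1853: 100.
Day-of-year of May 20, 1854: 140.
1853 has 365 days, so 365 − 100 = 265 days remain in 1853.
Total: 265 + 140 = 405 days.

405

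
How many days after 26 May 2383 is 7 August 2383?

May 2383: 31 − 26 = 5 days remain.
Then June (30), July (31): 30 + 31 = 61 days.
August 1–7, 2383: 7 days.
Total: 5 + 61 + 7 = 73 days.

73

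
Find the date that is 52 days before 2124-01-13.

2123-11-22

Count 52 days before January 13, 2124:
November 2123: 30 − 22 = 8 days remain.
Then December (31): 31 days.
January 1–13, 2124: 13 days.
Total: 8 + 31 + 13 = 52 days.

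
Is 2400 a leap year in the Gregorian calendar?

Yes

2400 is a leap year (divisible by 400).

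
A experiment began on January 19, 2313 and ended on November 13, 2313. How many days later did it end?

298

January 2313: 31 − 19 = 12 days remain.
Then 9 full months totalling 273 days.
November 1–13, 2313: 13 days.
Total: 12 + 273 + 13 = 298 days.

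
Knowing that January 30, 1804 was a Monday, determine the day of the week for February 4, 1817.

From January 30, 1804 to January 30, 1817: 13 years, of which 4 contain a Feb 29 — 9×365 + 4×366 = 4749 days.
January 1817: 31 − 30 = 1 day remains.
February 1–4, 1817: 4 days (1817 is not a leap year).
Residual: 5 days.
Total: 4754 days.
4754 mod 7 = 1, so 1 day after Monday is Tuesday.

Tuesday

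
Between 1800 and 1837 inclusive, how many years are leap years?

9

Years divisible by 4 in [1800, 1837]: 1800, 1804, 1808, 1812, 1816, 1820, 1824, 1828, 1832, 1836.
Of these, 1800 is divisible by 100 but not 400, so not leap.
Leap years: 10 − 1 = 9.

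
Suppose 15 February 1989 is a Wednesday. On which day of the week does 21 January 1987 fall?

Count forward from the earlier date (January 21, 1987) to the later (February 15, 1989):
January 21, 1987 → January 21, 1988: 365 days.
January 21, 1988 → January 21, 1989: 366 days (1988 is a leap year).
January 1989: 31 − 21 = 10 days remain.
February 1–15, 1989: 15 days (1989 is not a leap year).
Residual: 25 days.
Total: 756 days.
756 is a multiple of 7, so 21 January 1987 falls on the same weekday: Wednesday.

Wednesday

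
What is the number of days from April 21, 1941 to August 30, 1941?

April 1941: 30 − 21 = 9 days remain.
Then May (31), June (30), July (31): 31 + 30 + 31 = 92 days.
August 1–30, 1941: 30 days.
Total: 9 + 92 + 30 = 131 days.

131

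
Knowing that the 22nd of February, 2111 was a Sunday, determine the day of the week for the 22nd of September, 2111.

Tuesday

February 2111: 28 − 22 = 6 days remain (2111 is not a leap year, so February has 28 days).
Then March (31), April (30), May (31), June (30), July (31), August (31): 31 + 30 + 31 + 30 + 31 + 31 = 184 days.
September 1–22, 2111: 22 days.
Total: 6 + 184 + 22 = 212 days.
212 mod 7 = 2, so 2 days after Sunday is Tuesday.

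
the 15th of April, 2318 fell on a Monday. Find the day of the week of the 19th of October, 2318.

Saturday

April 2318: 30 − 15 = 15 days remain.
Then May (31), June (30), July (31), August (31), September (30): 31 + 30 + 31 + 31 + 30 = 153 days.
October 1–19, 2318: 19 days.
Total: 15 + 153 + 19 = 187 days.
187 mod 7 = 5, so 5 days after Monday is Saturday.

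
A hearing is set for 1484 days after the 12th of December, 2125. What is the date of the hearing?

the 4th of January, 2130

Count 1484 days after December 12, 2125:
December 12, 2125 → December 12, 2126: 365 days.
December 12, 2126 → December 12, 2127: 365 days.
December 12, 2127 → December 12, 2128: 366 days (2128 is a leap year).
December 12, 2128 → December 12, 2129: 365 days.
December 2129: 31 − 12 = 19 days remain.
January 1–4, 2130: 4 days.
Residual: 23 days.
Total: 1484 days.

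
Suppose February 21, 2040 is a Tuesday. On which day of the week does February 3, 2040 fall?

Count forward from the earlier date (February 3, 2040) to the later (February 21, 2040):
Within February 2040: 21 − 3 = 18 days.
18 mod 7 = 4, so 4 days before Tuesday is Friday.

Friday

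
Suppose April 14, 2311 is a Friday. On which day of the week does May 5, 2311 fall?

Friday

April 2311: 30 − 14 = 16 days remain.
May 1–5, 2311: 5 days.
Total: 16 + 5 = 21 days.
21 is a multiple of 7, so May 5, 2311 falls on the same weekday: Friday.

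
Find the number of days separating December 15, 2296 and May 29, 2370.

Day-of-year of December 15, 2296: 350.
Day-of-year of May 29, 2370: 149.
2296 has 366 days, so 366 − 350 = 16 days remain in 2296.
Full years 2297–2369: 56 common + 17 leap = 56×365 + 17×366 = 26662 days.
Total: 16 + 26662 + 149 = 26827 days.

26827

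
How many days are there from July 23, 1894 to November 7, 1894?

July 1894: 31 − 23 = 8 days remain.
Then August (31), September (30), October (31): 31 + 30 + 31 = 92 days.
November 1–7, 1894: 7 days.
Total: 8 + 92 + 7 = 107 days.

107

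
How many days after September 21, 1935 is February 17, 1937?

515

September 21, 1935 → September 21, 1936: 366 days (1936 is a leap year).
September 1936: 30 − 21 = 9 days remain.
Then October (31), November (30), December (31), January (31): 31 + 30 + 31 + 31 = 123 days.
February 1–17, 1937: 17 days (1937 is not a leap year).
Residual: 149 days.
Total: 515 days.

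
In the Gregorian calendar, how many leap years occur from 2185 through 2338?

36

Years divisible by 4: 2188, 2192, …, 2336 — 38 in all.
Of these, 2200, 2300 are divisible by 100 but not 400, so not leap.
Leap years: 38 − 2 = 36.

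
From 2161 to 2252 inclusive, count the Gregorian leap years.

Years divisible by 4: 2164, 2168, …, 2252 — 23 in all.
Of these, 2200 is divisible by 100 but not 400, so not leap.
Leap years: 23 − 1 = 22.

22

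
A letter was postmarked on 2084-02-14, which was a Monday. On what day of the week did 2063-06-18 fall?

Count forward from the earlier date (June 18, 2063) to the later (February 14, 2084):
From June 18, 2063 to June 18, 2083: 20 years, of which 5 contain a Feb 29 — 15×365 + 5×366 = 7305 days.
June 2083: 30 − 18 = 12 days remain.
Then July (31), August (31), September (30), October (31), November (30), December (31), January (31): 31 + 31 + 30 + 31 + 30 + 31 + 31 = 215 days.
February 1–14, 2084: 14 days (2084 is a leap year).
Residual: 241 days.
Total: 7546 days.
7546 is a multiple of 7, so 2063-06-18 falls on the same weekday: Monday.

Monday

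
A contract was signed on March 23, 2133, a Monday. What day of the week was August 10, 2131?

Count forward from the earlier date (August 10, 2131) to the later (March 23, 2133):
August 2131: 31 − 10 = 21 days remain.
Then 18 full months totalling 547 days.
March 1–23, 2133: 23 days.
Total: 21 + 547 + 23 = 591 days.
591 mod 7 = 3, so 3 days before Monday is Friday.

Friday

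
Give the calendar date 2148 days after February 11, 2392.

December 29, 2397

Count 2148 days after February 11, 2392:
Day-of-year of February 11, 2392: 42.
Day-of-year of December 29, 2397: 363.
2392 has 366 days, so 366 − 42 = 324 days remain in 2392.
Full years: 2393: 365; 2394: 365; 2395: 365; 2396: 366. Sum = 1461.
Total: 324 + 1461 + 363 = 2148 days.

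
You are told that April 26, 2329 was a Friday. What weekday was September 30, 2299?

Saturday

Count forward from the earlier date (September 30, 2299) to the later (April 26, 2329):
From September 30, 2299 to September 30, 2328: 29 years, of which 7 contain a Feb 29 — 22×365 + 7×366 = 10592 days.
(2300 is not a leap year (divisible by 100 but not 400).)
September 2328: 30 − 30 = 0 days remain.
Then October (31), November (30), December (31), January (31), February 2329 (28), March (31): 31 + 30 + 31 + 31 + 28 + 31 = 182 days.
April 1–26, 2329: 26 days.
Residual: 208 days.
Total: 10800 days.
10800 mod 7 = 6, so 6 days before Friday is Saturday.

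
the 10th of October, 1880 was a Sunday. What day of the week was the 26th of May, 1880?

Count forward from the earlier date (May 26, 1880) to the later (October 10, 1880):
May 1880: 31 − 26 = 5 days remain.
Then June (30), July (31), August (31), September (30): 30 + 31 + 31 + 30 = 122 days.
October 1–10, 1880: 10 days.
Total: 5 + 122 + 10 = 137 days.
137 mod 7 = 4, so 4 days before Sunday is Wednesday.

Wednesday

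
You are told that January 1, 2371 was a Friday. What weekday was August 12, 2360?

Count forward from the earlier date (August 12, 2360) to the later (January 1, 2371):
Day-of-year of August 12, 2360: 225.
Day-of-year of January 1, 2371: 1.
2360 has 366 days, so 366 − 225 = 141 days remain in 2360.
Full years 2361–2370: 8 common + 2 leap = 8×365 + 2×366 = 3652 days.
Total: 141 + 3652 + 1 = 3794 days.
3794 is a multiple of 7, so August 12, 2360 falls on the same weekday: Friday.

Friday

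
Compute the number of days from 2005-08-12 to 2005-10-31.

August 2005: 31 − 12 = 19 days remain.
Then September (30): 30 days.
October 1–31, 2005: 31 days.
Total: 19 + 30 + 31 = 80 days.

80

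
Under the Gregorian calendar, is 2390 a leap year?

2390 is not a leap year.

No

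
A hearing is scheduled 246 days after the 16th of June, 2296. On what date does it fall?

the 17th of February, 2297

Count 246 days after June 16, 2296:
Day-of-year of June 16, 2296: 168.
Day-of-year of February 17, 2297: 48.
2296 has 366 days, so 366 − 168 = 198 days remain in 2296.
Total: 198 + 48 = 246 days.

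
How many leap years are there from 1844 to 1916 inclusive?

Years divisible by 4: 1844, 1848, …, 1916 — 19 in all.
Of these, 1900 is divisible by 100 but not 400, so not leap.
Leap years: 19 − 1 = 18.

18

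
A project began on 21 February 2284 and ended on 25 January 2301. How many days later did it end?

Day-of-year of February 21, 2284: 52.
Day-of-year of January 25, 2301: 25.
2284 has 366 days, so 366 − 52 = 314 days remain in 2284.
Full years 2285–2300: 13 common + 3 leap = 13×365 + 3×366 = 5843 days.
Total: 314 + 5843 + 25 = 6182 days.

6182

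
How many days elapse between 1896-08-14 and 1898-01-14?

August 1896: 31 − 14 = 17 days remain.
Then 16 full months totalling 487 days.
January 1–14, 1898: 14 days.
Total: 17 + 487 + 14 = 518 days.

518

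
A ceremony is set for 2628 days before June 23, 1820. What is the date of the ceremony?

April 13, 1813

Count 2628 days before June 23, 1820:
Day-of-year of April 13, 1813: 103.
Day-of-year of June 23, 1820: 175.
1813 has 365 days, so 365 − 103 = 262 days remain in 1813.
Full years: 1814: 365; 1815: 365; 1816: 366; 1817: 365; 1818: 365; 1819: 365. Sum = 2191.
Total: 262 + 2191 + 175 = 2628 days.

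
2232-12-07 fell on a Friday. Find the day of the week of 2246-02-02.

Day-of-year of December 7, 2232: 342.
Day-of-year of February 2, 2246: 33.
2232 has 366 days, so 366 − 342 = 24 days remain in 2232.
Full years 2233–2245: 10 common + 3 leap = 10×365 + 3×366 = 4748 days.
Total: 24 + 4748 + 33 = 4805 days.
4805 mod 7 = 3, so 3 days after Friday is Monday.

Monday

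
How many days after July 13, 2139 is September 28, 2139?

77

July 2139: 31 − 13 = 18 days remain.
Then August (31): 31 days.
September 1–28, 2139: 28 days.
Total: 18 + 31 + 28 = 77 days.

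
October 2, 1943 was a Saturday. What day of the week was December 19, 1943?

October 1943: 31 − 2 = 29 days remain.
Then November (30): 30 days.
December 1–19, 1943: 19 days.
Total: 29 + 30 + 19 = 78 days.
78 mod 7 = 1, so 1 day after Saturday is Sunday.

Sunday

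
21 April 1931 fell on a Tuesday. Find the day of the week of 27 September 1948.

Day-of-year of April 21, 1931: 111.
Day-of-year of September 27, 1948: 271.
1931 has 365 days, so 365 − 111 = 254 days remain in 1931.
Full years 1932–1947: 12 common + 4 leap = 12×365 + 4×366 = 5844 days.
Total: 254 + 5844 + 271 = 6369 days.
6369 mod 7 = 6, so 6 days after Tuesday is Monday.

Monday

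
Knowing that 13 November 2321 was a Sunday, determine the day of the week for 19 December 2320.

Count forward from the earlier date (December 19, 2320) to the later (November 13, 2321):
December 2320: 31 − 19 = 12 days remain.
Then 10 full months totalling 304 days.
November 1–13, 2321: 13 days.
Residual: 329 days.
Total: 329 days.
329 is a multiple of 7, so 19 December 2320 falls on the same weekday: Sunday.

Sunday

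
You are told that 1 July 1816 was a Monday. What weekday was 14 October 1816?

Monday

July 1816: 31 − 1 = 30 days remain.
Then August (31), September (30): 31 + 30 = 61 days.
October 1–14, 1816: 14 days.
Total: 30 + 61 + 14 = 105 days.
105 is a multiple of 7, so 14 October 1816 falls on the same weekday: Monday.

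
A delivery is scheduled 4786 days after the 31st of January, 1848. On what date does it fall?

the 9th of March, 1861

Count 4786 days after January 31, 1848:
From January 31, 1848 to January 31, 1861: 13 years, of which 4 contain a Feb 29 — 9×365 + 4×366 = 4749 days.
January 1861: 31 − 31 = 0 days remain.
Then February 1861 (28): 28 days.
March 1–9, 1861: 9 days.
Residual: 37 days.
Total: 4786 days.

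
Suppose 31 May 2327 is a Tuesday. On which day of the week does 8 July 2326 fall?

Count forward from the earlier date (July 8, 2326) to the later (May 31, 2327):
July 2326: 31 − 8 = 23 days remain.
Then 9 full months totalling 273 days.
May 1–31, 2327: 31 days.
Residual: 327 days.
Total: 327 days.
327 mod 7 = 5, so 5 days before Tuesday is Thursday.

Thursday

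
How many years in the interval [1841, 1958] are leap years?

Years divisible by 4: 1844, 1848, …, 1956 — 29 in all.
Of these, 1900 is divisible by 100 but not 400, so not leap.
Leap years: 29 − 1 = 28.

28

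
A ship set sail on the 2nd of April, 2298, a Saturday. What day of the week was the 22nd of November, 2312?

Friday

Day-of-year of April 2, 2298: 92.
Day-of-year of November 22, 2312: 327.
2298 has 365 days, so 365 − 92 = 273 days remain in 2298.
Full years 2299–2311: 11 common + 2 leap = 11×365 + 2×366 = 4747 days.
Total: 273 + 4747 + 327 = 5347 days.
5347 mod 7 = 6, so 6 days after Saturday is Friday.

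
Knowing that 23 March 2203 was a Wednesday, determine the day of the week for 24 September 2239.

From March 23, 2203 to March 23, 2239: 36 years, of which 9 contain a Feb 29 — 27×365 + 9×366 = 13149 days.
March 2239: 31 − 23 = 8 days remain.
Then April (30), May (31), June (30), July (31), August (31): 30 + 31 + 30 + 31 + 31 = 153 days.
September 1–24, 2239: 24 days.
Residual: 185 days.
Total: 13334 days.
13334 mod 7 = 6, so 6 days after Wednesday is Tuesday.

Tuesday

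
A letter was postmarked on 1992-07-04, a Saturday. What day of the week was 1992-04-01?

Wednesday

Count forward from the earlier date (April 1, 1992) to the later (July 4, 1992):
April 1992: 30 − 1 = 29 days remain.
Then May (31), June (30): 31 + 30 = 61 days.
July 1–4, 1992: 4 days.
Total: 29 + 61 + 4 = 94 days.
94 mod 7 = 3, so 3 days before Saturday is Wednesday.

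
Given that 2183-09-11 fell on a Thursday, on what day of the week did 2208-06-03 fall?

Day-of-year of September 11, 2183: 254.
Day-of-year of June 3, 2208: 155.
2183 has 365 days, so 365 − 254 = 111 days remain in 2183.
Full years 2184–2207: 19 common + 5 leap = 19×365 + 5×366 = 8765 days.
Total: 111 + 8765 + 155 = 9031 days.
9031 mod 7 = 1, so 1 day after Thursday is Friday.

Friday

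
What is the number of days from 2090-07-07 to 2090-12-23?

169

July 2090: 31 − 7 = 24 days remain.
Then August (31), September (30), October (31), November (30): 31 + 30 + 31 + 30 = 122 days.
December 1–23, 2090: 23 days.
Total: 24 + 122 + 23 = 169 days.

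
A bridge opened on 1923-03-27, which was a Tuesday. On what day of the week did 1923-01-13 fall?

Count forward from the earlier date (January 13, 1923) to the later (March 27, 1923):
January 1923: 31 − 13 = 18 days remain.
Then February 1923 (28): 28 days.
March 1–27, 1923: 27 days.
Total: 18 + 28 + 27 = 73 days.
73 mod 7 = 3, so 3 days before Tuesday is Saturday.

Saturday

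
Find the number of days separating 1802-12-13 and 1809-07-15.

Day-of-year of December 13, 1802: 347.
Day-of-year of July 15, 1809: 196.
1802 has 365 days, so 365 − 347 = 18 days remain in 1802.
Full years: 1803: 365; 1804: 366; 1805: 365; 1806: 365; 1807: 365; 1808: 366. Sum = 2192.
Total: 18 + 2192 + 196 = 2406 days.

2406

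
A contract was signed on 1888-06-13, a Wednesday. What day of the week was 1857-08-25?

Count forward from the earlier date (August 25, 1857) to the later (June 13, 1888):
Day-of-year of August 25, 1857: 237.
Day-of-year of June 13, 1888: 165.
1857 has 365 days, so 365 − 237 = 128 days remain in 1857.
Full years 1858–1887: 23 common + 7 leap = 23×365 + 7×366 = 10957 days.
Total: 128 + 10957 + 165 = 11250 days.
11250 mod 7 = 1, so 1 day before Wednesday is Tuesday.

Tuesday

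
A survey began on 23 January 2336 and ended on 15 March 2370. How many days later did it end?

12470

From January 23, 2336 to January 23, 2370: 34 years, of which 9 contain a Feb 29 — 25×365 + 9×366 = 12419 days.
January 2370: 31 − 23 = 8 days remain.
Then February 2370 (28): 28 days.
March 1–15, 2370: 15 days.
Residual: 51 days.
Total: 12470 days.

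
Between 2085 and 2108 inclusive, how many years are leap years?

Years divisible by 4 in [2085, 2108]: 2088, 2092, 2096, 2100, 2104, 2108.
Of these, 2100 is divisible by 100 but not 400, so not leap.
Leap years: 6 − 1 = 5.

5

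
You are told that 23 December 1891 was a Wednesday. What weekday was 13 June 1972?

From December 23, 1891 to December 23, 1971: 80 years, of which 19 contain a Feb 29 — 61×365 + 19×366 = 29219 days.
(1900 is not a leap year (divisible by 100 but not 400).)
December 1971: 31 − 23 = 8 days remain.
Then January (31), February 1972 (29), March (31), April (30), May (31): 31 + 29 + 31 + 30 + 31 = 152 days.
June 1–13, 1972: 13 days.
Residual: 173 days.
Total: 29392 days.
29392 mod 7 = 6, so 6 days after Wednesday is Tuesday.

Tuesday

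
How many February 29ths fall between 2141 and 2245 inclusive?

Years divisible by 4: 2144, 2148, …, 2244 — 26 in all.
Of these, 2200 is divisible by 100 but not 400, so not leap.
Leap years: 26 − 1 = 25.

25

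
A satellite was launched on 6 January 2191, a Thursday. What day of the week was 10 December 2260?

Monday

Day-of-year of January 6, 2191: 6.
Day-of-year of December 10, 2260: 345.
2191 has 365 days, so 365 − 6 = 359 days remain in 2191.
Full years 2192–2259: 52 common + 16 leap = 52×365 + 16×366 = 24836 days.
Total: 359 + 24836 + 345 = 25540 days.
25540 mod 7 = 4, so 4 days after Thursday is Monday.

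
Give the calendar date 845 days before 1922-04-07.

1919-12-14

Count 845 days before April 7, 1922:
December 14, 1919 → December 14, 1920: 366 days (1920 is a leap year).
December 14, 1920 → December 14, 1921: 365 days.
December 1921: 31 − 14 = 17 days remain.
Then January (31), February 1922 (28), March (31): 31 + 28 + 31 = 90 days.
April 1–7, 1922: 7 days.
Residual: 114 days.
Total: 845 days.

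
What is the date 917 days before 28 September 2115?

25 March 2113

Count 917 days before September 28, 2115:
March 2113: 31 − 25 = 6 days remain.
Then 29 full months totalling 883 days.
September 1–28, 2115: 28 days.
Total: 6 + 883 + 28 = 917 days.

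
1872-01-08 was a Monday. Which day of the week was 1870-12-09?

Count forward from the earlier date (December 9, 1870) to the later (January 8, 1872):
December 1870: 31 − 9 = 22 days remain.
Then 12 full months totalling 365 days.
January 1–8, 1872: 8 days.
Total: 22 + 365 + 8 = 395 days.
395 mod 7 = 3, so 3 days before Monday is Friday.

Friday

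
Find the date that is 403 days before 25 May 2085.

17 April 2084

Count 403 days before May 25, 2085:
Day-of-year of April 17, 2084: 108.
Day-of-year of May 25, 2085: 145.
2084 has 366 days, so 366 − 108 = 258 days remain in 2084.
Total: 258 + 145 = 403 days.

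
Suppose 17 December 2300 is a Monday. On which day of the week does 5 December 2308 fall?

Day-of-year of December 17, 2300: 351.
Day-of-year of December 5, 2308: 340.
2300 has 365 days, so 365 − 351 = 14 days remain in 2300.
Full years 2301–2307: 6 common + 1 leap = 6×365 + 1×366 = 2556 days.
Total: 14 + 2556 + 340 = 2910 days.
2910 mod 7 = 5, so 5 days after Monday is Saturday.

Saturday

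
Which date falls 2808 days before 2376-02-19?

2368-06-12

Count 2808 days before February 19, 2376:
Day-of-year of June 12, 2368: 164.
Day-of-year of February 19, 2376: 50.
2368 has 366 days, so 366 − 164 = 202 days remain in 2368.
Full years 2369–2375: 6 common + 1 leap = 6×365 + 1×366 = 2556 days.
Total: 202 + 2556 + 50 = 2808 days.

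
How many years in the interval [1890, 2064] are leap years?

43

Years divisible by 4: 1892, 1896, …, 2064 — 44 in all.
Of these, 1900 is divisible by 100 but not 400, so not leap.
2000 is divisible by 400, so still leap.
Leap years: 44 − 1 = 43.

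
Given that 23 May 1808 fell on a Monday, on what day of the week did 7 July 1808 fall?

Thursday

May 1808: 31 − 23 = 8 days remain.
Then June (30): 30 days.
July 1–7, 1808: 7 days.
Total: 8 + 30 + 7 = 45 days.
45 mod 7 = 3, so 3 days after Monday is Thursday.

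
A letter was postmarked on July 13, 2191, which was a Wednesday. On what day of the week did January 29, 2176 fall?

Monday

Count forward from the earlier date (January 29, 2176) to the later (July 13, 2191):
Day-of-year of January 29, 2176: 29.
Day-of-year of July 13, 2191: 194.
2176 has 366 days, so 366 − 29 = 337 days remain in 2176.
Full years 2177–2190: 11 common + 3 leap = 11×365 + 3×366 = 5113 days.
Total: 337 + 5113 + 194 = 5644 days.
5644 mod 7 = 2, so 2 days before Wednesday is Monday.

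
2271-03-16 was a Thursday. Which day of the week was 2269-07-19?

Count forward from the earlier date (July 19, 2269) to the later (March 16, 2271):
July 2269: 31 − 19 = 12 days remain.
Then 19 full months totalling 577 days.
March 1–16, 2271: 16 days.
Total: 12 + 577 + 16 = 605 days.
605 mod 7 = 3, so 3 days before Thursday is Monday.

Monday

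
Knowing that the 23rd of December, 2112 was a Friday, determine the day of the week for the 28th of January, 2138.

From December 23, 2112 to December 23, 2137: 25 years, of which 6 contain a Feb 29 — 19×365 + 6×366 = 9131 days.
December 2137: 31 − 23 = 8 days remain.
January 1–28, 2138: 28 days.
Residual: 36 days.
Total: 9167 days.
9167 mod 7 = 4, so 4 days after Friday is Tuesday.

Tuesday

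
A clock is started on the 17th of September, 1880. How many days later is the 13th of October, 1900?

7330

Day-of-year of September 17, 1880: 261.
Day-of-year of October 13, 1900: 286.
1880 has 366 days, so 366 − 261 = 105 days remain in 1880.
Full years 1881–1899: 15 common + 4 leap = 15×365 + 4×366 = 6939 days.
Total: 105 + 6939 + 286 = 7330 days.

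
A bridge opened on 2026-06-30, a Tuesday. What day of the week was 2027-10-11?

Monday

June 30, 2026 → June 30, 2027: 365 days.
June 2027: 30 − 30 = 0 days remain.
Then July (31), August (31), September (30): 31 + 31 + 30 = 92 days.
October 1–11, 2027: 11 days.
Residual: 103 days.
Total: 468 days.
468 mod 7 = 6, so 6 days after Tuesday is Monday.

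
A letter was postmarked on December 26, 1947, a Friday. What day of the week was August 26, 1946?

Count forward from the earlier date (August 26, 1946) to the later (December 26, 1947):
Day-of-year of August 26, 1946: 238.
Day-of-year of December 26, 1947: 360.
1946 has 365 days, so 365 − 238 = 127 days remain in 1946.
Total: 127 + 360 = 487 days.
487 mod 7 = 4, so 4 days before Friday is Monday.

Monday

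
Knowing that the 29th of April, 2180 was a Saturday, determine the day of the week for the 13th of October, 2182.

Sunday

April 29, 2180 → April 29, 2181: 365 days.
April 29, 2181 → April 29, 2182: 365 days.
April 2182: 30 − 29 = 1 day remains.
Then May (31), June (30), July (31), August (31), September (30): 31 + 30 + 31 + 31 + 30 = 153 days.
October 1–13, 2182: 13 days.
Residual: 167 days.
Total: 897 days.
897 mod 7 = 1, so 1 day after Saturday is Sunday.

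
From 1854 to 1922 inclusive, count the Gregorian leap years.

16

Years divisible by 4: 1856, 1860, …, 1920 — 17 in all.
Of these, 1900 is divisible by 100 but not 400, so not leap.
Leap years: 17 − 1 = 16.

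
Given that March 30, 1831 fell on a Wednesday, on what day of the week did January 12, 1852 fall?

Monday

Day-of-year of March 30, 1831: 89.
Day-of-year of January 12, 1852: 12.
1831 has 365 days, so 365 − 89 = 276 days remain in 1831.
Full years 1832–1851: 15 common + 5 leap = 15×365 + 5×366 = 7305 days.
Total: 276 + 7305 + 12 = 7593 days.
7593 mod 7 = 5, so 5 days after Wednesday is Monday.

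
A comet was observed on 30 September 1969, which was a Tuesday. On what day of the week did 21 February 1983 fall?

Monday

Day-of-year of September 30, 1969: 273.
Day-of-year of February 21, 1983: 52.
1969 has 365 days, so 365 − 273 = 92 days remain in 1969.
Full years 1970–1982: 10 common + 3 leap = 10×365 + 3×366 = 4748 days.
Total: 92 + 4748 + 52 = 4892 days.
4892 mod 7 = 6, so 6 days after Tuesday is Monday.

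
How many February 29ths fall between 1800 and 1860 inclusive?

15

Years divisible by 4: 1800, 1804, …, 1860 — 16 in all.
Of these, 1800 is divisible by 100 but not 400, so not leap.
Leap years: 16 − 1 = 15.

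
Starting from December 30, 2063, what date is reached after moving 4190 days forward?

June 20, 2075

Count 4190 days after December 30, 2063:
Day-of-year of December 30, 2063: 364.
Day-of-year of June 20, 2075: 171.
2063 has 365 days, so 365 − 364 = 1 days remain in 2063.
Full years 2064–2074: 8 common + 3 leap = 8×365 + 3×366 = 4018 days.
Total: 1 + 4018 + 171 = 4190 days.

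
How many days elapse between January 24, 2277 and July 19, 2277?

176

January 2277: 31 − 24 = 7 days remain.
Then February 2277 (28), March (31), April (30), May (31), June (30): 28 + 31 + 30 + 31 + 30 = 150 days.
July 1–19, 2277: 19 days.
Total: 7 + 150 + 19 = 176 days.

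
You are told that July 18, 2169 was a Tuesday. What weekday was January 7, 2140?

Thursday

Count forward from the earlier date (January 7, 2140) to the later (July 18, 2169):
Day-of-year of January 7, 2140: 7.
Day-of-year of July 18, 2169: 199.
2140 has 366 days, so 366 − 7 = 359 days remain in 2140.
Full years 2141–2168: 21 common + 7 leap = 21×365 + 7×366 = 10227 days.
Total: 359 + 10227 + 199 = 10785 days.
10785 mod 7 = 5, so 5 days before Tuesday is Thursday.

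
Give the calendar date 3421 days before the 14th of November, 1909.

the 3rd of July, 1900

Count 3421 days before November 14, 1909:
From July 3, 1900 to July 3, 1909: 9 years, of which 2 contain a Feb 29 — 7×365 + 2×366 = 3287 days.
July 1909: 31 − 3 = 28 days remain.
Then August (31), September (30), October (31): 31 + 30 + 31 = 92 days.
November 1–14, 1909: 14 days.
Residual: 134 days.
Total: 3421 days.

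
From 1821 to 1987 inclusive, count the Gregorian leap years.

Years divisible by 4: 1824, 1828, …, 1984 — 41 in all.
Of these, 1900 is divisible by 100 but not 400, so not leap.
Leap years: 41 − 1 = 40.

40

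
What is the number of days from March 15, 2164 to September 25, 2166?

March 15, 2164 → March 15, 2165: 365 days.
March 15, 2165 → March 15, 2166: 365 days.
March 2166: 31 − 15 = 16 days remain.
Then April (30), May (31), June (30), July (31), August (31): 30 + 31 + 30 + 31 + 31 = 153 days.
September 1–25, 2166: 25 days.
Residual: 194 days.
Total: 924 days.

924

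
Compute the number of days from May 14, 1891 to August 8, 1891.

May 1891: 31 − 14 = 17 days remain.
Then June (30), July (31): 30 + 31 = 61 days.
August 1–8, 1891: 8 days.
Total: 17 + 61 + 8 = 86 days.

86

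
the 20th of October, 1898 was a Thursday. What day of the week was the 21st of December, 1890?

Sunday

Count forward from the earlier date (December 21, 1890) to the later (October 20, 1898):
Day-of-year of December 21, 1890: 355.
Day-of-year of October 20, 1898: 293.
1890 has 365 days, so 365 − 355 = 10 days remain in 1890.
Full years 1891–1897: 5 common + 2 leap = 5×365 + 2×366 = 2557 days.
Total: 10 + 2557 + 293 = 2860 days.
2860 mod 7 = 4, so 4 days before Thursday is Sunday.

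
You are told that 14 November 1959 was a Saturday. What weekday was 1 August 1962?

Day-of-year of November 14, 1959: 318.
Day-of-year of August 1, 1962: 213.
1959 has 365 days, so 365 − 318 = 47 days remain in 1959.
Full years: 1960: 366; 1961: 365. Sum = 731.
Total: 47 + 731 + 213 = 991 days.
991 mod 7 = 4, so 4 days after Saturday is Wednesday.

Wednesday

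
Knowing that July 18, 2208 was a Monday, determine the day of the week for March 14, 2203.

Monday

Count forward from the earlier date (March 14, 2203) to the later (July 18, 2208):
March 14, 2203 → March 14, 2204: 366 days (2204 is a leap year).
March 14, 2204 → March 14, 2205: 365 days.
March 14, 2205 → March 14, 2206: 365 days.
March 14, 2206 → March 14, 2207: 365 days.
March 14, 2207 → March 14, 2208: 366 days (2208 is a leap year).
March 2208: 31 − 14 = 17 days remain.
Then April (30), May (31), June (30): 30 + 31 + 30 = 91 days.
July 1–18, 2208: 18 days.
Residual: 126 days.
Total: 1953 days.
1953 is a multiple of 7, so March 14, 2203 falls on the same weekday: Monday.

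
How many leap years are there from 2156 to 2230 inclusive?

Years divisible by 4: 2156, 2160, …, 2228 — 19 in all.
Of these, 2200 is divisible by 100 but not 400, so not leap.
Leap years: 19 − 1 = 18.

18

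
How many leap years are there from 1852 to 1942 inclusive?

Years divisible by 4: 1852, 1856, …, 1940 — 23 in all.
Of these, 1900 is divisible by 100 but not 400, so not leap.
Leap years: 23 − 1 = 22.

22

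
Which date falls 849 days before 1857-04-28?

1854-12-31

Count 849 days before April 28, 1857:
December 31, 1854 → December 31, 1855: 365 days.
December 31, 1855 → December 31, 1856: 366 days (1856 is a leap year).
December 1856: 31 − 31 = 0 days remain.
Then January (31), February 1857 (28), March (31): 31 + 28 + 31 = 90 days.
April 1–28, 1857: 28 days.
Residual: 118 days.
Total: 849 days.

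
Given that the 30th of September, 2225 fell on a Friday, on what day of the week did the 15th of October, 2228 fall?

Wednesday

Day-of-year of September 30, 2225: 273.
Day-of-year of October 15, 2228: 289.
2225 has 365 days, so 365 − 273 = 92 days remain in 2225.
Full years: 2226: 365; 2227: 365. Sum = 730.
Total: 92 + 730 + 289 = 1111 days.
1111 mod 7 = 5, so 5 days after Friday is Wednesday.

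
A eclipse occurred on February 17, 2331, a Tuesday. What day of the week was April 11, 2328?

Count forward from the earlier date (April 11, 2328) to the later (February 17, 2331):
Day-of-year of April 11, 2328: 102.
Day-of-year of February 17, 2331: 48.
2328 has 366 days, so 366 − 102 = 264 days remain in 2328.
Full years: 2329: 365; 2330: 365. Sum = 730.
Total: 264 + 730 + 48 = 1042 days.
1042 mod 7 = 6, so 6 days before Tuesday is Wednesday.

Wednesday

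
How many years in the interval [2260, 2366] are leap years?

Years divisible by 4: 2260, 2264, …, 2364 — 27 in all.
Of these, 2300 is divisible by 100 but not 400, so not leap.
Leap years: 27 − 1 = 26.

26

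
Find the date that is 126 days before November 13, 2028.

July 10, 2028

Count 126 days before November 13, 2028:
July 2028: 31 − 10 = 21 days remain.
Then August (31), September (30), October (31): 31 + 30 + 31 = 92 days.
November 1–13, 2028: 13 days.
Total: 21 + 92 + 13 = 126 days.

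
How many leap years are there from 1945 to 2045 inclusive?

25

Years divisible by 4: 1948, 1952, …, 2044 — 25 in all.
2000 is divisible by 400, so still leap.
No century exceptions apply. Count: 25.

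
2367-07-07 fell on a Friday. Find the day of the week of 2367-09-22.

July 2367: 31 − 7 = 24 days remain.
Then August (31): 31 days.
September 1–22, 2367: 22 days.
Total: 24 + 31 + 22 = 77 days.
77 is a multiple of 7, so 2367-09-22 falls on the same weekday: Friday.

Friday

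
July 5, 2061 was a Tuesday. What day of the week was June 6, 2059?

Friday

Count forward from the earlier date (June 6, 2059) to the later (July 5, 2061):
June 2059: 30 − 6 = 24 days remain.
Then 24 full months totalling 731 days.
July 1–5, 2061: 5 days.
Total: 24 + 731 + 5 = 760 days.
760 mod 7 = 4, so 4 days before Tuesday is Friday.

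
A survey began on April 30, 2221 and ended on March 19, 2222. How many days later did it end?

Day-of-year of April 30, 2221: 120.
Day-of-year of March 19, 2222: 78.
2221 has 365 days, so 365 − 120 = 245 days remain in 2221.
Total: 245 + 78 = 323 days.

323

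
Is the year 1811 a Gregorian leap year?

1811 is not a leap year.

No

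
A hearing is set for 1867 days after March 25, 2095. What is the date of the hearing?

May 5, 2100

Count 1867 days after March 25, 2095:
March 25, 2095 → March 25, 2096: 366 days (2096 is a leap year).
March 25, 2096 → March 25, 2097: 365 days.
March 25, 2097 → March 25, 2098: 365 days.
March 25, 2098 → March 25, 2099: 365 days.
March 25, 2099 → March 25, 2100: 365 days (2100 is not a leap year (divisible by 100 but not 400)).
March 2100: 31 − 25 = 6 days remain.
Then April (30): 30 days.
May 1–5, 2100: 5 days.
Residual: 41 days.
Total: 1867 days.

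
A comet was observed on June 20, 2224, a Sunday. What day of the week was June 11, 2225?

Saturday

June 2224: 30 − 20 = 10 days remain.
Then 11 full months totalling 335 days.
June 1–11, 2225: 11 days.
Total: 10 + 335 + 11 = 356 days.
356 mod 7 = 6, so 6 days after Sunday is Saturday.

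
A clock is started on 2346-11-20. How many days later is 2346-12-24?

November 2346: 30 − 20 = 10 days remain.
December 1–24, 2346: 24 days.
Total: 10 + 24 = 34 days.

34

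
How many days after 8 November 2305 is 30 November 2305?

22

Within November 2305: 30 − 8 = 22 days.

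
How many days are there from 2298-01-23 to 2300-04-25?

January 23, 2298 → January 23, 2299: 365 days.
January 23, 2299 → January 23, 2300: 365 days.
January 2300: 31 − 23 = 8 days remain.
Then February 2300 (28), March (31): 28 + 31 = 59 days.
April 1–25, 2300: 25 days.
Residual: 92 days.
Total: 822 days.

822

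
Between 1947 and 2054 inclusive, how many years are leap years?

27

Years divisible by 4: 1948, 1952, …, 2052 — 27 in all.
2000 is divisible by 400, so still leap.
No century exceptions apply. Count: 27.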